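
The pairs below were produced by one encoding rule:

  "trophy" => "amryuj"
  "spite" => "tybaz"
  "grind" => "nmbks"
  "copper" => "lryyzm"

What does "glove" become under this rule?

t(19)→a(0) and r(17)→m(12) fit y≡7x+23 (mod 26); the inverse of 7 mod 26 is 15. Treating letters as 0–25, the rule is x ↦ 7x + 23 (mod 26).
On glove: g(6)→7·6+23≡13=n; l(11)→7·11+23≡22=w; o(14)→7·14+23≡17=r; v(21)→7·21+23≡14=o; e(4)→7·4+23≡25=z (all mod 26).

nwroz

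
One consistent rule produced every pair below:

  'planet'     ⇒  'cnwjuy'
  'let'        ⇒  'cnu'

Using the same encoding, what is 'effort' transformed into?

caxoon

The output letters match the input read backwards, each shifted +9: planet reversed is tenalp. The word is reversed, then every letter is shifted forward by 9.
For effort: reverse → troffe; then shift: t+9=c, r+9=a, o+9=x, f+9=o, f+9=o, e+9=n.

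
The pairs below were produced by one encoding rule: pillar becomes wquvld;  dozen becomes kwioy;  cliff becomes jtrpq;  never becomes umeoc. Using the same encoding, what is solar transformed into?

In pillar: p→w is +7, i→q is +8, l→u is +9, l→v is +10 — the shift increases by 1 each position. The shift increases by 1 at each position, starting from +7: 7, 8, 9, ….
For solar: s+7=z, o+8=w, l+9=u, a+10=k, r+11=c.

zwukc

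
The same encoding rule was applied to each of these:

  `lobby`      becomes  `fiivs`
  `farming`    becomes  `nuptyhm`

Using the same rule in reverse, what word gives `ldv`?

owe

The word is reversed, then every letter is shifted forward by 7.
Decoding ldv: shift back: l−7=e, d−7=w, v−7=o → ewo; then reverse → owe.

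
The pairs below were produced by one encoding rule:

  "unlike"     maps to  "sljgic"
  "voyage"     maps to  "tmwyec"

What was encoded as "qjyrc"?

slate

Every letter moves 24 places later in the alphabet, wrapping around z→a.
Decoding qjyrc: q−24=s, j−24=l, y−24=a, r−24=t, c−24=e.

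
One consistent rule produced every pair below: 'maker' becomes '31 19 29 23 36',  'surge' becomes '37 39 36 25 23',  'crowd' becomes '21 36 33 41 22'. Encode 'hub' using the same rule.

m is letter #13 and maps to 31: an offset of 18. Letters become their 1-based position plus 18 (so a→19, b→20, …).
On hub: h=8→26, u=21→39, b=2→20.

26 39 20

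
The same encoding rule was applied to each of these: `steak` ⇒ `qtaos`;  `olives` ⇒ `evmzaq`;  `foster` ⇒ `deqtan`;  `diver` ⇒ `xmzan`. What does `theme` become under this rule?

tjaya

This is an affine cipher: with a=0,…,z=25, each position x becomes (3x+14) mod 26.
Applying it to theme: t(19)→3·19+14≡19=t; h(7)→3·7+14≡9=j; e(4)→3·4+14≡0=a; m(12)→3·12+14≡24=y; e(4)→3·4+14≡0=a (all mod 26).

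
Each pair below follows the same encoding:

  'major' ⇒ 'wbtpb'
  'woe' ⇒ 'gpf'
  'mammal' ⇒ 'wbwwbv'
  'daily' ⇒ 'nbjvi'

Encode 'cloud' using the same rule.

mvpvn

The shift depends on letter class: consonant m→w is +10, but vowel a→b is +1. Two shifts are in play — +1 for a/e/i/o/u, +10 for every other letter.
For cloud: c(cons)+10=m, l(cons)+10=v, o(vowel)+1=p, u(vowel)+1=v, d(cons)+10=n.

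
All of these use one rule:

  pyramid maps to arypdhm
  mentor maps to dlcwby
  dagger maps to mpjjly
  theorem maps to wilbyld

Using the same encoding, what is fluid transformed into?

kevhm

p(15)→a(0) and y(24)→r(17) fit y≡25x+15 (mod 26); the inverse of 25 mod 26 is 25. This is an affine cipher: with a=0,…,z=25, each position x becomes (25x+15) mod 26.
On fluid: f(5)→25·5+15≡10=k; l(11)→25·11+15≡4=e; u(20)→25·20+15≡21=v; i(8)→25·8+15≡7=h; d(3)→25·3+15≡12=m (all mod 26).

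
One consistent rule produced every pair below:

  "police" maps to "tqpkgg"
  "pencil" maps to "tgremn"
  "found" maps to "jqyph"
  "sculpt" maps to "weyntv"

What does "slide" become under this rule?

Shifts by position in police: pos 0: p→t (+4), pos 1: o→q (+2), pos 2: l→p (+4), pos 3: i→k (+2) — repeating every 2. It's a Vigenère-style cipher with numeric key [4,2]: position i shifts by key[i mod 2].
For slide: s+4=w, l+2=n, i+4=m, d+2=f, e+4=i.

wnmfi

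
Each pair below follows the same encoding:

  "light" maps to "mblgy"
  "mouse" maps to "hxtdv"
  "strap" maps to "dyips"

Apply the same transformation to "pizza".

l(11)→m(12) and i(8)→b(1) fit y≡21x+15 (mod 26); the inverse of 21 mod 26 is 5. Treating letters as 0–25, the rule is x ↦ 21x + 15 (mod 26).
On pizza: p(15)→21·15+15≡18=s; i(8)→21·8+15≡1=b; z(25)→21·25+15≡20=u; z(25)→21·25+15≡20=u; a(0)→21·0+15≡15=p (all mod 26).

sbuup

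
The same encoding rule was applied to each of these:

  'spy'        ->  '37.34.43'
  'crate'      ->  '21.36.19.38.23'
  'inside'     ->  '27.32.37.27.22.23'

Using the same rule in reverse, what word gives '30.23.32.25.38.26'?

Letters become their 1-based position plus 18 (so a→19, b→20, …).
Decoding 30.23.32.25.38.26: 30→(30−18)÷1=12=l, 23→(23−18)÷1=5=e, 32→(32−18)÷1=14=n, 25→(25−18)÷1=7=g, 38→(38−18)÷1=20=t, 26→(26−18)÷1=8=h.

length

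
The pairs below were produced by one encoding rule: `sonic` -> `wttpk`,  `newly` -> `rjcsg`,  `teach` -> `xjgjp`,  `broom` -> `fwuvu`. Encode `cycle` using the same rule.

Letter i (0-indexed) is shifted by i+4, so successive shifts are 4, 5, 6, ….
Applying it to cycle: c+4=g, y+5=d, c+6=i, l+7=s, e+8=m.

gdism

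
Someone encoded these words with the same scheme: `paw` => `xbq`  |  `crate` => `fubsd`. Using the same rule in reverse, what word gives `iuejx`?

Two steps: reverse the string, then apply a Caesar shift of +1.
Decoding iuejx: shift back: i−1=h, u−1=t, e−1=d, j−1=i, x−1=w → htdiw; then reverse → width.

width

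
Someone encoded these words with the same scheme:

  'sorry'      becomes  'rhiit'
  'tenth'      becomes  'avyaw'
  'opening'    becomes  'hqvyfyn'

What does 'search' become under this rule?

s(18)→r(17) and o(14)→h(7) fit y≡9x+11 (mod 26); the inverse of 9 mod 26 is 3. This is an affine cipher: with a=0,…,z=25, each position x becomes (9x+11) mod 26.
Applying it to search: s(18)→9·18+11≡17=r; e(4)→9·4+11≡21=v; a(0)→9·0+11≡11=l; r(17)→9·17+11≡8=i; c(2)→9·2+11≡3=d; h(7)→9·7+11≡22=w (all mod 26).

rvlidw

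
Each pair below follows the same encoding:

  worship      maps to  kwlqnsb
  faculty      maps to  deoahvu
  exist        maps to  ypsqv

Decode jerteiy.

w(22)→k(10) and o(14)→w(22) fit y≡5x+4 (mod 26); the inverse of 5 mod 26 is 21. Each letter's alphabet position (a=0..z=25) is mapped through 5·x+4 mod 26 — an affine cipher.
Reversing it on jerteiy: j(9)→21·(9−4)≡1=b; e(4)→21·(4−4)≡0=a; r(17)→21·(17−4)≡13=n; t(19)→21·(19−4)≡3=d; e(4)→21·(4−4)≡0=a; i(8)→21·(8−4)≡6=g; y(24)→21·(24−4)≡4=e (all mod 26).

bandage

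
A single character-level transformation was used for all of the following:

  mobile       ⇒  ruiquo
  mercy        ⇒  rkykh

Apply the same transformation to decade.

ikjimo

In mobile: m→r is +5, o→u is +6, b→i is +7, i→q is +8 — the shift increases by 1 each position. Each letter shifts forward by (position + 5), i.e. 5, 6, 7, … — the shift grows by one for each successive letter.
Applying it to decade: d+5=i, e+6=k, c+7=j, a+8=i, d+9=m, e+10=o.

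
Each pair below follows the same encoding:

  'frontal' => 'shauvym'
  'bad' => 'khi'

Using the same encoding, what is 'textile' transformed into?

lspaela

The output letters match the input read backwards, each shifted +7: frontal reversed is latnorf. The word is reversed, then every letter is shifted forward by 7.
For textile: reverse → elitxet; then shift: e+7=l, l+7=s, i+7=p, t+7=a, x+7=e, e+7=l, t+7=a.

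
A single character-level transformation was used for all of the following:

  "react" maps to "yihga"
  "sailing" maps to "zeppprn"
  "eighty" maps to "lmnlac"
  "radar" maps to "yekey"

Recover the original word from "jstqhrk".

Shifts by position in react: pos 0: r→y (+7), pos 1: e→i (+4), pos 2: a→h (+7), pos 3: c→g (+4) — repeating every 2. A repeating key of period 2 is used — shifts +7, +4 over and over.
Reversing it on jstqhrk: j−7=c, s−4=o, t−7=m, q−4=m, h−7=a, r−4=n, k−7=d.

command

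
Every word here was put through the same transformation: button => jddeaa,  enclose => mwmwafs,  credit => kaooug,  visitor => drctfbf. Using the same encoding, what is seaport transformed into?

The shift increases by 1 at each position, starting from +8: 8, 9, 10, ….
On seaport: s+8=a, e+9=n, a+10=k, p+11=a, o+12=a, r+13=e, t+14=h.

ankaaeh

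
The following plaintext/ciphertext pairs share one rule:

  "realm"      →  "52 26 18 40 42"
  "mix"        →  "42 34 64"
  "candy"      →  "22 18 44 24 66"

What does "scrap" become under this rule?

r(#18)→52 and e(#5)→26: differences scale by 2, so n = 2·pos + 16. With a=1..z=26, the number is 2·pos + 16.
Applying it to scrap: s=19→54, c=3→22, r=18→52, a=1→18, p=16→48.

54 22 52 18 48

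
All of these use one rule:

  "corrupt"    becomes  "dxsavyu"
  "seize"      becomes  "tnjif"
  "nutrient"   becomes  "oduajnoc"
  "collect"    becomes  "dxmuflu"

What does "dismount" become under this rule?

ertvpdoc

Shifts by position in corrupt: pos 0: c→d (+1), pos 1: o→x (+9), pos 2: r→s (+1), pos 3: r→a (+9) — repeating every 2. The shifts repeat in a cycle of length 2: positions 0,1,… shift by +1, +9, then the pattern repeats.
On dismount: d+1=e, i+9=r, s+1=t, m+9=v, o+1=p, u+9=d, n+1=o, t+9=c.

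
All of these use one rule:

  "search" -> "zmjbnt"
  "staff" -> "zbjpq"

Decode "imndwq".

Letter i (0-indexed) is shifted by i+7, so successive shifts are 7, 8, 9, ….
Undoing it on imndwq: i−7=b, m−8=e, n−9=e, d−10=t, w−11=l, q−12=e.

beetle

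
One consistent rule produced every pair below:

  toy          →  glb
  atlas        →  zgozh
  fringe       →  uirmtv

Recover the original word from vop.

Each pair mirrors across the alphabet (t↔g, o↔l, y↔b): positions sum to 25. Each letter is replaced by its mirror in the alphabet: a↔z, b↔y, c↔x, and so on (the Atbash cipher).
Undoing it on vop: v↔e, o↔l, p↔k.

elk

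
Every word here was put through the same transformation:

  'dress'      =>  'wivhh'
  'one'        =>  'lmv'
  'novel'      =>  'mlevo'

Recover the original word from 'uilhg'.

Letters are reflected about the middle of the alphabet (position → 25−position): Atbash.
Undoing it on uilhg: u↔f, i↔r, l↔o, h↔s, g↔t.

frost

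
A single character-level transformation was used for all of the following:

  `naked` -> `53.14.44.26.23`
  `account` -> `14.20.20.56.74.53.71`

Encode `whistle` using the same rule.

80.35.38.68.71.47.26

n(#14)→53 and a(#1)→14: differences scale by 3, so n = 3·pos + 11. With a=1..z=26, the number is 3·pos + 11.
Applying it to whistle: w=23→80, h=8→35, i=9→38, s=19→68, t=20→71, l=12→47, e=5→26.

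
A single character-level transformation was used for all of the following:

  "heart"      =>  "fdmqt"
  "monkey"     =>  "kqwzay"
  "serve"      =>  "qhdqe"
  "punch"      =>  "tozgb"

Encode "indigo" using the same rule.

asupzu

The output letters match the input read backwards, each shifted +12: heart reversed is traeh. Read the word backwards and shift each letter +12.
For indigo: reverse → ogidni; then shift: o+12=a, g+12=s, i+12=u, d+12=p, n+12=z, i+12=u.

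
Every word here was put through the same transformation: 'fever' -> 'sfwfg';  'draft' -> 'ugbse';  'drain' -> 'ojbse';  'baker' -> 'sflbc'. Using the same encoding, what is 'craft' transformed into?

ugbsd

The output letters match the input read backwards, each shifted +1: fever reversed is revef. Read the word backwards and shift each letter +1.
Applying it to craft: reverse → tfarc; then shift: t+1=u, f+1=g, a+1=b, r+1=s, c+1=d.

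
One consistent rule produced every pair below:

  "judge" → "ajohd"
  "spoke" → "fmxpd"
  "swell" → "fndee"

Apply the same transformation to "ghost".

j(9)→a(0) and u(20)→j(9) fit y≡15x+21 (mod 26); the inverse of 15 mod 26 is 7. Treating letters as 0–25, the rule is x ↦ 15x + 21 (mod 26).
For ghost: g(6)→15·6+21≡7=h; h(7)→15·7+21≡22=w; o(14)→15·14+21≡23=x; s(18)→15·18+21≡5=f; t(19)→15·19+21≡20=u (all mod 26).

hwxfu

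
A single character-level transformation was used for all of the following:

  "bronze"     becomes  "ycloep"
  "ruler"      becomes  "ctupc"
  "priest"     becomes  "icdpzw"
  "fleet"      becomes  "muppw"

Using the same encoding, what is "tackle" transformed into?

Each letter's alphabet position (a=0..z=25) is mapped through 23·x+1 mod 26 — an affine cipher.
For tackle: t(19)→23·19+1≡22=w; a(0)→23·0+1≡1=b; c(2)→23·2+1≡21=v; k(10)→23·10+1≡23=x; l(11)→23·11+1≡20=u; e(4)→23·4+1≡15=p (all mod 26).

wbvxup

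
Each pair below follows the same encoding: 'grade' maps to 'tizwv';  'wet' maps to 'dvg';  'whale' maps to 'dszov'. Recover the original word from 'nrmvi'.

Each pair mirrors across the alphabet (g↔t, r↔i, a↔z): positions sum to 25. This is the alphabet-reversal cipher (Atbash): a becomes z, b becomes y, etc.
Decoding nrmvi: n↔m, r↔i, m↔n, v↔e, i↔r.

miner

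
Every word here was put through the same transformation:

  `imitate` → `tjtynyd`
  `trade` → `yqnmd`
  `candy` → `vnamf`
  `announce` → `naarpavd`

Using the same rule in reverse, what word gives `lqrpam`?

ground

Each letter's alphabet position (a=0..z=25) is mapped through 17·x+13 mod 26 — an affine cipher.
Undoing it on lqrpam: l(11)→23·(11−13)≡6=g; q(16)→23·(16−13)≡17=r; r(17)→23·(17−13)≡14=o; p(15)→23·(15−13)≡20=u; a(0)→23·(0−13)≡13=n; m(12)→23·(12−13)≡3=d (all mod 26).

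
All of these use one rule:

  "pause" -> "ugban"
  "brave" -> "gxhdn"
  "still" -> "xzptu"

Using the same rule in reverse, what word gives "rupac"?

moist

Letter i (0-indexed) is shifted by i+5, so successive shifts are 5, 6, 7, ….
Undoing it on rupac: r−5=m, u−6=o, p−7=i, a−8=s, c−9=t.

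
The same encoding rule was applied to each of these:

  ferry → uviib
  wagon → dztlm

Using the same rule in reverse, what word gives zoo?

Each pair mirrors across the alphabet (f↔u, e↔v, r↔i): positions sum to 25. Each letter is replaced by its mirror in the alphabet: a↔z, b↔y, c↔x, and so on (the Atbash cipher).
Decoding zoo: z↔a, o↔l, o↔l.

all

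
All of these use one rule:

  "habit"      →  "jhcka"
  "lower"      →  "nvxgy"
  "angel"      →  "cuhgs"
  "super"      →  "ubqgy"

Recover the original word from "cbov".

Shifts by position in habit: pos 0: h→j (+2), pos 1: a→h (+7), pos 2: b→c (+1), pos 3: i→k (+2), pos 4: t→a (+7) — repeating every 3. It's a Vigenère-style cipher with numeric key [2,7,1]: position i shifts by key[i mod 3].
Decoding cbov: c−2=a, b−7=u, o−1=n, v−2=t.

aunt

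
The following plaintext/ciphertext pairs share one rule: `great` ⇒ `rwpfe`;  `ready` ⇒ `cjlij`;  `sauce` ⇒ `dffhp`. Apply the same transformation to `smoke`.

drzpp

The shifts repeat in a cycle of length 2: positions 0,1,… shift by +11, +5, then the pattern repeats.
On smoke: s+11=d, m+5=r, o+11=z, k+5=p, e+11=p.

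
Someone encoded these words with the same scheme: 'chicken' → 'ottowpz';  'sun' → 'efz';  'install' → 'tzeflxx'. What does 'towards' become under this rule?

fzildpe

The shift depends on letter class: consonant c→o is +12, but vowel i→t is +11. The rule splits by letter class: vowels +11, consonants +12.
For towards: t(cons)+12=f, o(vowel)+11=z, w(cons)+12=i, a(vowel)+11=l, r(cons)+12=d, d(cons)+12=p, s(cons)+12=e.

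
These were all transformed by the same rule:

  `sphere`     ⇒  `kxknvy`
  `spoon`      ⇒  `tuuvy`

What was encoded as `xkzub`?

The output letters match the input read backwards, each shifted +6: sphere reversed is erehps. Read the word backwards and shift each letter +6.
Undoing it on xkzub: shift back: x−6=r, k−6=e, z−6=t, u−6=o, b−6=v → retov; then reverse → voter.

voter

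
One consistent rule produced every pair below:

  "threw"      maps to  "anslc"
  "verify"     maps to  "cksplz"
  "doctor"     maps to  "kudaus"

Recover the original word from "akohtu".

tenant

Shifts by position in threw: pos 0: t→a (+7), pos 1: h→n (+6), pos 2: r→s (+1), pos 3: e→l (+7), pos 4: w→c (+6) — repeating every 3. The shifts repeat in a cycle of length 3: positions 0,1,… shift by +7, +6, +1, then the pattern repeats.
Undoing it on akohtu: a−7=t, k−6=e, o−1=n, h−7=a, t−6=n, u−1=t.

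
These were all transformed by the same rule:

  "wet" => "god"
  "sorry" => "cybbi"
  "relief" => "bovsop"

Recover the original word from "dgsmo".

This is a Caesar cipher with shift 10.
Undoing it on dgsmo: d−10=t, g−10=w, s−10=i, m−10=c, o−10=e.

twice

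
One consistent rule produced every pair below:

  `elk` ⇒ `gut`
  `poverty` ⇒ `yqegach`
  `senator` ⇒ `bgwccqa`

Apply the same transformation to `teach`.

cgclq

The shift depends on letter class: consonant l→u is +9, but vowel e→g is +2. The rule splits by letter class: vowels +2, consonants +9.
Applying it to teach: t(cons)+9=c, e(vowel)+2=g, a(vowel)+2=c, c(cons)+9=l, h(cons)+9=q.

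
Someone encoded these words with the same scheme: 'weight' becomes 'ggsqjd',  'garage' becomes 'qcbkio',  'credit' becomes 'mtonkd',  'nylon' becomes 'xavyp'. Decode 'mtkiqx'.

crayon

Shifts by position in weight: pos 0: w→g (+10), pos 1: e→g (+2), pos 2: i→s (+10), pos 3: g→q (+10), pos 4: h→j (+2), pos 5: t→d (+10) — repeating every 3. It's a Vigenère-style cipher with numeric key [10,2,10]: position i shifts by key[i mod 3].
Decoding mtkiqx: m−10=c, t−2=r, k−10=a, i−10=y, q−2=o, x−10=n.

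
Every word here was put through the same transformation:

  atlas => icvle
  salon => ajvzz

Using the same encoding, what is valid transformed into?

In atlas: a→i is +8, t→c is +9, l→v is +10, a→l is +11 — the shift increases by 1 each position. Each letter shifts forward by (position + 8), i.e. 8, 9, 10, … — the shift grows by one for each successive letter.
For valid: v+8=d, a+9=j, l+10=v, i+11=t, d+12=p.

djvtp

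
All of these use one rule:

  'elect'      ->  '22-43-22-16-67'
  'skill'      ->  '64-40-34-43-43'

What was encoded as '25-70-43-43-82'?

e(#5)→22 and l(#12)→43: differences scale by 3, so n = 3·pos + 7. Each letter becomes 3×(its alphabet position, a=1..z=26) + 7.
Decoding 25-70-43-43-82: 25→(25−7)÷3=6=f, 70→(70−7)÷3=21=u, 43→(43−7)÷3=12=l, 43→(43−7)÷3=12=l, 82→(82−7)÷3=25=y.

fully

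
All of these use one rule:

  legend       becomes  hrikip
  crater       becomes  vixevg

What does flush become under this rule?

The output letters match the input read backwards, each shifted +4: legend reversed is dnegel. Read the word backwards and shift each letter +4.
On flush: reverse → hsulf; then shift: h+4=l, s+4=w, u+4=y, l+4=p, f+4=j.

lwypj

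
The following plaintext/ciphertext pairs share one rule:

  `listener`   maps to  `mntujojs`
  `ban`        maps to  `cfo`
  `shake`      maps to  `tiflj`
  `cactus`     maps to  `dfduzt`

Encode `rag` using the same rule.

sfh

Two shifts are in play — +5 for a/e/i/o/u, +1 for every other letter.
For rag: r(cons)+1=s, a(vowel)+5=f, g(cons)+1=h.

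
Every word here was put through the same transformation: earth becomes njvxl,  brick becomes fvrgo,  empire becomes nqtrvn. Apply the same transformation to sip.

The shift depends on letter class: consonant r→v is +4, but vowel e→n is +9. Two shifts are in play — +9 for a/e/i/o/u, +4 for every other letter.
On sip: s(cons)+4=w, i(vowel)+9=r, p(cons)+4=t.

wrt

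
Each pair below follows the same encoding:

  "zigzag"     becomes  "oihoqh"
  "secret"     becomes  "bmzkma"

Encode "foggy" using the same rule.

The output letters match the input read backwards, each shifted +8: zigzag reversed is gazgiz. Two steps: reverse the string, then apply a Caesar shift of +8.
On foggy: reverse → yggof; then shift: y+8=g, g+8=o, g+8=o, o+8=w, f+8=n.

goown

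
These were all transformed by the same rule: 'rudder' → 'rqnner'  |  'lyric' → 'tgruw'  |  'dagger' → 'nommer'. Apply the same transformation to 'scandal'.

iwobnot

r(17)→r(17) and u(20)→q(16) fit y≡17x+14 (mod 26); the inverse of 17 mod 26 is 23. Each letter's alphabet position (a=0..z=25) is mapped through 17·x+14 mod 26 — an affine cipher.
For scandal: s(18)→17·18+14≡8=i; c(2)→17·2+14≡22=w; a(0)→17·0+14≡14=o; n(13)→17·13+14≡1=b; d(3)→17·3+14≡13=n; a(0)→17·0+14≡14=o; l(11)→17·11+14≡19=t (all mod 26).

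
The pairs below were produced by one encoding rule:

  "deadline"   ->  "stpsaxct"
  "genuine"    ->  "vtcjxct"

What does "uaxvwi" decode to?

Compare letters: d→s is +15, e→t is +15, a→p is +15 — a constant shift. This is a Caesar cipher with shift 15.
Decoding uaxvwi: u−15=f, a−15=l, x−15=i, v−15=g, w−15=h, i−15=t.

flight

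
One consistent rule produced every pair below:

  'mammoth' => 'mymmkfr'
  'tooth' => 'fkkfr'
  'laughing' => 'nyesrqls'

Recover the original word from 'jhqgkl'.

prison

m(12)→m(12) and a(0)→y(24) fit y≡25x+24 (mod 26); the inverse of 25 mod 26 is 25. Each letter's alphabet position (a=0..z=25) is mapped through 25·x+24 mod 26 — an affine cipher.
Decoding jhqgkl: j(9)→25·(9−24)≡15=p; h(7)→25·(7−24)≡17=r; q(16)→25·(16−24)≡8=i; g(6)→25·(6−24)≡18=s; k(10)→25·(10−24)≡14=o; l(11)→25·(11−24)≡13=n (all mod 26).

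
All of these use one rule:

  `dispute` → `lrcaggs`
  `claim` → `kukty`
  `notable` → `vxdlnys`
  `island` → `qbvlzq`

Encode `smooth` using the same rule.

In dispute: d→l is +8, i→r is +9, s→c is +10, p→a is +11 — the shift increases by 1 each position. Letter i (0-indexed) is shifted by i+8, so successive shifts are 8, 9, 10, ….
For smooth: s+8=a, m+9=v, o+10=y, o+11=z, t+12=f, h+13=u.

avyzfu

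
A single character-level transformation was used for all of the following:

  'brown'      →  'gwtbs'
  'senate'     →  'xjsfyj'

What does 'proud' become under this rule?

uwtzi

Compare letters: b→g is +5, r→w is +5, o→t is +5 — a constant shift. Each letter is shifted forward by 5 in the alphabet (a Caesar shift of +5).
Applying it to proud: p+5=u, r+5=w, o+5=t, u+5=z, d+5=i.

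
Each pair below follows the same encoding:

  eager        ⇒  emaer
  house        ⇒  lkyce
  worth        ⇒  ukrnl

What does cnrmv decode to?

e(4)→e(4) and a(0)→m(12) fit y≡11x+12 (mod 26); the inverse of 11 mod 26 is 19. Treating letters as 0–25, the rule is x ↦ 11x + 12 (mod 26).
Decoding cnrmv: c(2)→19·(2−12)≡18=s; n(13)→19·(13−12)≡19=t; r(17)→19·(17−12)≡17=r; m(12)→19·(12−12)≡0=a; v(21)→19·(21−12)≡15=p (all mod 26).

strap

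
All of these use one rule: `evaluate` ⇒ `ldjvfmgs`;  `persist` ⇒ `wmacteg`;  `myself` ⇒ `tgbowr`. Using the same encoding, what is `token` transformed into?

Letter i (0-indexed) is shifted by i+7, so successive shifts are 7, 8, 9, ….
For token: t+7=a, o+8=w, k+9=t, e+10=o, n+11=y.

awtoy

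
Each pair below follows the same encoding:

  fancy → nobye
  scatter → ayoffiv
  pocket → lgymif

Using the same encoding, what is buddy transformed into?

f(5)→n(13) and a(0)→o(14) fit y≡5x+14 (mod 26); the inverse of 5 mod 26 is 21. This is an affine cipher: with a=0,…,z=25, each position x becomes (5x+14) mod 26.
For buddy: b(1)→5·1+14≡19=t; u(20)→5·20+14≡10=k; d(3)→5·3+14≡3=d; d(3)→5·3+14≡3=d; y(24)→5·24+14≡4=e (all mod 26).

tkdde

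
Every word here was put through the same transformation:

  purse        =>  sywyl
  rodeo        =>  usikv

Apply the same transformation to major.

peouy

In purse: p→s is +3, u→y is +4, r→w is +5, s→y is +6 — the shift increases by 1 each position. Letter i (0-indexed) is shifted by i+3, so successive shifts are 3, 4, 5, ….
For major: m+3=p, a+4=e, j+5=o, o+6=u, r+7=y.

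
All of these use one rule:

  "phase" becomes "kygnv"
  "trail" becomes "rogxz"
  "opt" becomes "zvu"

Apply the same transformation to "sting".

mtozy

Read the word backwards and shift each letter +6.
Applying it to sting: reverse → gnits; then shift: g+6=m, n+6=t, i+6=o, t+6=z, s+6=y.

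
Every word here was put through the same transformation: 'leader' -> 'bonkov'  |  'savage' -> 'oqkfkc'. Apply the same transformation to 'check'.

The output letters match the input read backwards, each shifted +10: leader reversed is redael. Two steps: reverse the string, then apply a Caesar shift of +10.
Applying it to check: reverse → kcehc; then shift: k+10=u, c+10=m, e+10=o, h+10=r, c+10=m.

umorm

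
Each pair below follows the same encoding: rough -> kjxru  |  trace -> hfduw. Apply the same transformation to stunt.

wqxwv

The output letters match the input read backwards, each shifted +3: rough reversed is hguor. Two steps: reverse the string, then apply a Caesar shift of +3.
For stunt: reverse → tnuts; then shift: t+3=w, n+3=q, u+3=x, t+3=w, s+3=v.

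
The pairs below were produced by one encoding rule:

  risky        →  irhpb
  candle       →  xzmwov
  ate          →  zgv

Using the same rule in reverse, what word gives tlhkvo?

Each pair mirrors across the alphabet (r↔i, i↔r, s↔h): positions sum to 25. Each letter is replaced by its mirror in the alphabet: a↔z, b↔y, c↔x, and so on (the Atbash cipher).
Undoing it on tlhkvo: t↔g, l↔o, h↔s, k↔p, v↔e, o↔l.

gospel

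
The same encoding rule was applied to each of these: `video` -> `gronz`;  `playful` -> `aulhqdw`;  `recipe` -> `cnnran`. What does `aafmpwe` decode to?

The shifts repeat in a cycle of length 2: positions 0,1,… shift by +11, +9, then the pattern repeats.
Decoding aafmpwe: a−11=p, a−9=r, f−11=u, m−9=d, p−11=e, w−9=n, e−11=t.

prudent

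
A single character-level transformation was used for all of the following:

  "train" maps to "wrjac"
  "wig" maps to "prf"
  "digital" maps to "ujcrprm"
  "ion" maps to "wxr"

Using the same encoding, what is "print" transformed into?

cwray

The output letters match the input read backwards, each shifted +9: train reversed is niart. Two steps: reverse the string, then apply a Caesar shift of +9.
On print: reverse → tnirp; then shift: t+9=c, n+9=w, i+9=r, r+9=a, p+9=y.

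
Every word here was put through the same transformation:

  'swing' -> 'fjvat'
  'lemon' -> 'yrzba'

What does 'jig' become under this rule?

Compare letters: s→f is +13, w→j is +13, i→v is +13 — a constant shift. This is a Caesar cipher with shift 13.
On jig: j+13=w, i+13=v, g+13=t.

wvt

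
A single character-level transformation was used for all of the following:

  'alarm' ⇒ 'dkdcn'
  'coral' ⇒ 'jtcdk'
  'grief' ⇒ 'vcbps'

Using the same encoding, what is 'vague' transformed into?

a(0)→d(3) and l(11)→k(10) fit y≡3x+3 (mod 26); the inverse of 3 mod 26 is 9. Each letter's alphabet position (a=0..z=25) is mapped through 3·x+3 mod 26 — an affine cipher.
On vague: v(21)→3·21+3≡14=o; a(0)→3·0+3≡3=d; g(6)→3·6+3≡21=v; u(20)→3·20+3≡11=l; e(4)→3·4+3≡15=p (all mod 26).

odvlp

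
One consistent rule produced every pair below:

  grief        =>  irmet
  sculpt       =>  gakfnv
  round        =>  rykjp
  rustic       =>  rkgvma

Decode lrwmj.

g(6)→i(8) and r(17)→r(17) fit y≡15x+22 (mod 26); the inverse of 15 mod 26 is 7. This is an affine cipher: with a=0,…,z=25, each position x becomes (15x+22) mod 26.
Reversing it on lrwmj: l(11)→7·(11−22)≡1=b; r(17)→7·(17−22)≡17=r; w(22)→7·(22−22)≡0=a; m(12)→7·(12−22)≡8=i; j(9)→7·(9−22)≡13=n (all mod 26).

brain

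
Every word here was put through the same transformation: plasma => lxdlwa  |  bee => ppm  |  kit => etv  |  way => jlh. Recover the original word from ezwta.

pilot

Read the word backwards and shift each letter +11.
Decoding ezwta: shift back: e−11=t, z−11=o, w−11=l, t−11=i, a−11=p → tolip; then reverse → pilot.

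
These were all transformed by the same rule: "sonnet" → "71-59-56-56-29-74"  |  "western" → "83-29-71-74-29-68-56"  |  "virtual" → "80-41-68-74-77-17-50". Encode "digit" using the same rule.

s(#19)→71 and o(#15)→59: differences scale by 3, so n = 3·pos + 14. Each letter becomes 3×(its alphabet position, a=1..z=26) + 14.
For digit: d=4→26, i=9→41, g=7→35, i=9→41, t=20→74.

26-41-35-41-74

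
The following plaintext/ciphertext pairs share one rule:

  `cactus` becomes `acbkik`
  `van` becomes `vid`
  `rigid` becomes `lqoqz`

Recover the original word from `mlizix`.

The output letters match the input read backwards, each shifted +8: cactus reversed is sutcac. Read the word backwards and shift each letter +8.
Decoding mlizix: shift back: m−8=e, l−8=d, i−8=a, z−8=r, i−8=a, x−8=p → edarap; then reverse → parade.

parade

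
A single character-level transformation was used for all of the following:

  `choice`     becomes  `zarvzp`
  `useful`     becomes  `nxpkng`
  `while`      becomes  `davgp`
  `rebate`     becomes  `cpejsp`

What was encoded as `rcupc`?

Treating letters as 0–25, the rule is x ↦ 21x + 9 (mod 26).
Decoding rcupc: r(17)→5·(17−9)≡14=o; c(2)→5·(2−9)≡17=r; u(20)→5·(20−9)≡3=d; p(15)→5·(15−9)≡4=e; c(2)→5·(2−9)≡17=r (all mod 26).

order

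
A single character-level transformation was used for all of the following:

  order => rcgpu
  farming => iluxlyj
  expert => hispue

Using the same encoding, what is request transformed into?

Shifts by position in order: pos 0: o→r (+3), pos 1: r→c (+11), pos 2: d→g (+3), pos 3: e→p (+11) — repeating every 2. The shifts repeat in a cycle of length 2: positions 0,1,… shift by +3, +11, then the pattern repeats.
Applying it to request: r+3=u, e+11=p, q+3=t, u+11=f, e+3=h, s+11=d, t+3=w.

uptfhdw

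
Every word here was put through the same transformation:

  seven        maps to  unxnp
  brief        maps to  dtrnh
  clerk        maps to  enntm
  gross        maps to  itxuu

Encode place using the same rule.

The shift depends on letter class: consonant s→u is +2, but vowel e→n is +9. Two shifts are in play — +9 for a/e/i/o/u, +2 for every other letter.
Applying it to place: p(cons)+2=r, l(cons)+2=n, a(vowel)+9=j, c(cons)+2=e, e(vowel)+9=n.

rnjen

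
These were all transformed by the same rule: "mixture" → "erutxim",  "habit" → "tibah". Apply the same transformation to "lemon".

The output letters match the input read backwards: mixture reversed is erutxim. The word is simply reversed.
Applying it to lemon: reverse → nomel.

nomel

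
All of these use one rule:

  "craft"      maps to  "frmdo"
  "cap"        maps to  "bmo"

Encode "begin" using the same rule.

zusqn

The output letters match the input read backwards, each shifted +12: craft reversed is tfarc. Two steps: reverse the string, then apply a Caesar shift of +12.
For begin: reverse → nigeb; then shift: n+12=z, i+12=u, g+12=s, e+12=q, b+12=n.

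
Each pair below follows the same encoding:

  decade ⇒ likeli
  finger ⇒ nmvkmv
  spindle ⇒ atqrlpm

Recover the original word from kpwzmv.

clover

Shifts by position in decade: pos 0: d→l (+8), pos 1: e→i (+4), pos 2: c→k (+8), pos 3: a→e (+4) — repeating every 2. A repeating key of period 2 is used — shifts +8, +4 over and over.
Decoding kpwzmv: k−8=c, p−4=l, w−8=o, z−4=v, m−8=e, v−4=r.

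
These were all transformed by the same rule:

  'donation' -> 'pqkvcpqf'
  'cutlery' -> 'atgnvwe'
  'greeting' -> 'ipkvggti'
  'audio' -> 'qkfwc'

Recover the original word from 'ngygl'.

Read the word backwards and shift each letter +2.
Reversing it on ngygl: shift back: n−2=l, g−2=e, y−2=w, g−2=e, l−2=j → lewej; then reverse → jewel.

jewel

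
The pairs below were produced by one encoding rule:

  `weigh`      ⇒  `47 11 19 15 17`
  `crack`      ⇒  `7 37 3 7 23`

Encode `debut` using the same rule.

The formula is n = 2×(alphabet index, a=1) + 1.
For debut: d=4→9, e=5→11, b=2→5, u=21→43, t=20→41.

9 11 5 43 41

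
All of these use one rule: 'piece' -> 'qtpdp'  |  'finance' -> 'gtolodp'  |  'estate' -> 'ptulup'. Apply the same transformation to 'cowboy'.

Two shifts are in play — +11 for a/e/i/o/u, +1 for every other letter.
For cowboy: c(cons)+1=d, o(vowel)+11=z, w(cons)+1=x, b(cons)+1=c, o(vowel)+11=z, y(cons)+1=z.

dzxczz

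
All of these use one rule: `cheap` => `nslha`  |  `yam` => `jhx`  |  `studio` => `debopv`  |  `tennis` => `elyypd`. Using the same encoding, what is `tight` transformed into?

The shift depends on letter class: consonant c→n is +11, but vowel e→l is +7. Two shifts are in play — +7 for a/e/i/o/u, +11 for every other letter.
For tight: t(cons)+11=e, i(vowel)+7=p, g(cons)+11=r, h(cons)+11=s, t(cons)+11=e.

eprse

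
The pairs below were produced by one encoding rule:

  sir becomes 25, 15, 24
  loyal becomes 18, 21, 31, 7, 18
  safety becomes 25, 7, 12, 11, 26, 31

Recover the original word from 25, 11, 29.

sew

s is letter #19 and maps to 25: an offset of 6. Letters become their 1-based position plus 6 (so a→7, b→8, …).
Undoing it on 25, 11, 29: 25→(25−6)÷1=19=s, 11→(11−6)÷1=5=e, 29→(29−6)÷1=23=w.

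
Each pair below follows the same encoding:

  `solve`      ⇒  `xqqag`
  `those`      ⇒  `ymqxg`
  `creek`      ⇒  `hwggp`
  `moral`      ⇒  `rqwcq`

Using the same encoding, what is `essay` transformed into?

gxxcd

The shift depends on letter class: consonant s→x is +5, but vowel o→q is +2. The rule splits by letter class: vowels +2, consonants +5.
Applying it to essay: e(vowel)+2=g, s(cons)+5=x, s(cons)+5=x, a(vowel)+2=c, y(cons)+5=d.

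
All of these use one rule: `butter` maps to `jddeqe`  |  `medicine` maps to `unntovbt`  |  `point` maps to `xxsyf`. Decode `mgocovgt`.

exercise

In butter: b→j is +8, u→d is +9, t→d is +10, t→e is +11 — the shift increases by 1 each position. Letter i (0-indexed) is shifted by i+8, so successive shifts are 8, 9, 10, ….
Decoding mgocovgt: m−8=e, g−9=x, o−10=e, c−11=r, o−12=c, v−13=i, g−14=s, t−15=e.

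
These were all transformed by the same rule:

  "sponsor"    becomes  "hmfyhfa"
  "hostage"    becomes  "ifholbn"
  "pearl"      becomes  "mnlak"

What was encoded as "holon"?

state

Each letter's alphabet position (a=0..z=25) is mapped through 7·x+11 mod 26 — an affine cipher.
Decoding holon: h(7)→15·(7−11)≡18=s; o(14)→15·(14−11)≡19=t; l(11)→15·(11−11)≡0=a; o(14)→15·(14−11)≡19=t; n(13)→15·(13−11)≡4=e (all mod 26).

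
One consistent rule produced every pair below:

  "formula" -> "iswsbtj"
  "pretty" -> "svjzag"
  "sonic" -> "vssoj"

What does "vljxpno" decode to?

Each letter shifts forward by (position + 3), i.e. 3, 4, 5, … — the shift grows by one for each successive letter.
Undoing it on vljxpno: v−3=s, l−4=h, j−5=e, x−6=r, p−7=i, n−8=f, o−9=f.

sheriff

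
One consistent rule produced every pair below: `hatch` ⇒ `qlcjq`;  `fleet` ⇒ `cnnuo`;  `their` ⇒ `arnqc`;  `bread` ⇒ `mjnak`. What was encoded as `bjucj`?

atlas

Two steps: reverse the string, then apply a Caesar shift of +9.
Reversing it on bjucj: shift back: b−9=s, j−9=a, u−9=l, c−9=t, j−9=a → salta; then reverse → atlas.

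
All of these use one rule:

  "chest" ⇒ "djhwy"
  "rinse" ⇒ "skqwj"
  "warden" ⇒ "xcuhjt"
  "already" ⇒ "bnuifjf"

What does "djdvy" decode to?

chart

Each letter shifts forward by (position + 1), i.e. 1, 2, 3, … — the shift grows by one for each successive letter.
Decoding djdvy: d−1=c, j−2=h, d−3=a, v−4=r, y−5=t.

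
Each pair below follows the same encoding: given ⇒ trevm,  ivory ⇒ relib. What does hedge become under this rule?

svwtv

Each pair mirrors across the alphabet (g↔t, i↔r, v↔e): positions sum to 25. This is the alphabet-reversal cipher (Atbash): a becomes z, b becomes y, etc.
On hedge: h↔s, e↔v, d↔w, g↔t, e↔v.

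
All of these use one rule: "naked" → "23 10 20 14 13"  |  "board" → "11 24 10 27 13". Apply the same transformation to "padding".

n is letter #14 and maps to 23: an offset of 9. The number is (letter's place in the alphabet, a=1) + 9.
On padding: p=16→25, a=1→10, d=4→13, d=4→13, i=9→18, n=14→23, g=7→16.

25 10 13 13 18 23 16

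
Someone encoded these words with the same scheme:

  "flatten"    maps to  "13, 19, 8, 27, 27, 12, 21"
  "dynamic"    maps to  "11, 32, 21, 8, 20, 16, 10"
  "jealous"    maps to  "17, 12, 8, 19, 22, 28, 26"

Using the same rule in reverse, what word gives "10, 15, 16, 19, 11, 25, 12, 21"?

children

f is letter #6 and maps to 13: an offset of 7. Each letter is replaced by its alphabet position (a=1..z=26) + 7.
Decoding 10, 15, 16, 19, 11, 25, 12, 21: 10→(10−7)÷1=3=c, 15→(15−7)÷1=8=h, 16→(16−7)÷1=9=i, 19→(19−7)÷1=12=l, 11→(11−7)÷1=4=d, 25→(25−7)÷1=18=r, 12→(12−7)÷1=5=e, 21→(21−7)÷1=14=n.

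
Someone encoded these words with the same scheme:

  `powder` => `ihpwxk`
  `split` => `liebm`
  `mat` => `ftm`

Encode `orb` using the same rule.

This is a Caesar cipher with shift 19.
For orb: o+19=h, r+19=k, b+19=u.

hku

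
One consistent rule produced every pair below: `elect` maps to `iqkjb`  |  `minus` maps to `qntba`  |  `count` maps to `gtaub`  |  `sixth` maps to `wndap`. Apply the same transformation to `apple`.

In elect: e→i is +4, l→q is +5, e→k is +6, c→j is +7 — the shift increases by 1 each position. The shift increases by 1 at each position, starting from +4: 4, 5, 6, ….
Applying it to apple: a+4=e, p+5=u, p+6=v, l+7=s, e+8=m.

euvsm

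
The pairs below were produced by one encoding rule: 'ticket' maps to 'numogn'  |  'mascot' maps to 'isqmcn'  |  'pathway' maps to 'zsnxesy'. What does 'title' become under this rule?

t(19)→n(13) and i(8)→u(20) fit y≡23x+18 (mod 26); the inverse of 23 mod 26 is 17. This is an affine cipher: with a=0,…,z=25, each position x becomes (23x+18) mod 26.
On title: t(19)→23·19+18≡13=n; i(8)→23·8+18≡20=u; t(19)→23·19+18≡13=n; l(11)→23·11+18≡11=l; e(4)→23·4+18≡6=g (all mod 26).

nunlg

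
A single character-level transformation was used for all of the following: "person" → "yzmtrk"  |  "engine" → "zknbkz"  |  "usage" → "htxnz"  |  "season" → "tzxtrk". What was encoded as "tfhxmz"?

square

p(15)→y(24) and e(4)→z(25) fit y≡7x+23 (mod 26); the inverse of 7 mod 26 is 15. Treating letters as 0–25, the rule is x ↦ 7x + 23 (mod 26).
Decoding tfhxmz: t(19)→15·(19−23)≡18=s; f(5)→15·(5−23)≡16=q; h(7)→15·(7−23)≡20=u; x(23)→15·(23−23)≡0=a; m(12)→15·(12−23)≡17=r; z(25)→15·(25−23)≡4=e (all mod 26).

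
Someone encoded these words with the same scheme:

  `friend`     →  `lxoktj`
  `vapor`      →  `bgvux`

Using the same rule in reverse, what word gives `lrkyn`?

flesh

Every letter moves 6 places later in the alphabet, wrapping around z→a.
Reversing it on lrkyn: l−6=f, r−6=l, k−6=e, y−6=s, n−6=h.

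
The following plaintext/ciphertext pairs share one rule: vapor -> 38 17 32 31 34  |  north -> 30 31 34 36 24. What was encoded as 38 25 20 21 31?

v is letter #22 and maps to 38: an offset of 16. The number is (letter's place in the alphabet, a=1) + 16.
Decoding 38 25 20 21 31: 38→(38−16)÷1=22=v, 25→(25−16)÷1=9=i, 20→(20−16)÷1=4=d, 21→(21−16)÷1=5=e, 31→(31−16)÷1=15=o.

video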